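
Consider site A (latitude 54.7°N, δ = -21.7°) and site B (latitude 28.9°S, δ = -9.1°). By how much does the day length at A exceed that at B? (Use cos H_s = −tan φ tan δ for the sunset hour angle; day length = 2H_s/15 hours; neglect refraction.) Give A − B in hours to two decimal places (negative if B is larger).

-5.24 h

A: H_s = arccos(−tan 54.7° · tan -21.7°) = 55.80°, so 2H_s/15 = 7.4400 h.
B: H_s = arccos(−tan -28.9° · tan -9.1°) = 95.07°, so 2H_s/15 = 12.6760 h.
A − B = 7.4400 − 12.6760 = -5.2360 h.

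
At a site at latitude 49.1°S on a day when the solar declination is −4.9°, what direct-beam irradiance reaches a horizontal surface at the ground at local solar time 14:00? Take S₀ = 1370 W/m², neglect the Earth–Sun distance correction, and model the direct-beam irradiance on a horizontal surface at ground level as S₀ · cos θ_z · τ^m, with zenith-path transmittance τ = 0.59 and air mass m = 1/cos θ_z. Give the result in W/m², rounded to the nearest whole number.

373 W/m²

Hour angle H = 15° × (14 − 12) = 30.00°.
With φ = -49.1°, δ = -4.9°, H = 30.00°: sin φ sin δ = 0.0646, cos φ cos δ cos H = 0.5649, so cos θ_z = 0.6295.
Air mass m = 1/cos θ_z = 1/0.6295 = 1.589; τ^m = 0.59^1.589 = 0.4324.
Surface direct beam = 1370 × 0.6295 × 0.4324 = 372.91 W/m².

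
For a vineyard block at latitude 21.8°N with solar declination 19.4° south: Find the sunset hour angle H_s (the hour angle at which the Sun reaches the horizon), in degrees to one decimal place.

−tan φ tan δ = −(0.4000)(-0.3522) = 0.1409; H_s = arccos(0.1409) = 81.90°.

81.9°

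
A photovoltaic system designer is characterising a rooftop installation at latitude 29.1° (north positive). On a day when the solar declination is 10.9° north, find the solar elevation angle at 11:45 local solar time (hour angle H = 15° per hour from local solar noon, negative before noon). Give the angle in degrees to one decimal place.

Hour angle H = 15° × (11.75 − 12) = -3.75°.
With φ = 29.1°, δ = 10.9°, H = -3.75°: sin φ sin δ = 0.0920, cos φ cos δ cos H = 0.8562, so cos θ_z = 0.9482.
θ_z = arccos(0.9482) = 18.52°, so the elevation is 90° − 18.52° = 71.48°.

71.5°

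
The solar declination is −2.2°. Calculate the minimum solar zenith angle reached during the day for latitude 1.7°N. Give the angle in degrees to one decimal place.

At local solar noon the hour angle is zero, so the zenith angle is |φ − δ| = |1.7° − (-2.2°)| = 3.9°.

3.9°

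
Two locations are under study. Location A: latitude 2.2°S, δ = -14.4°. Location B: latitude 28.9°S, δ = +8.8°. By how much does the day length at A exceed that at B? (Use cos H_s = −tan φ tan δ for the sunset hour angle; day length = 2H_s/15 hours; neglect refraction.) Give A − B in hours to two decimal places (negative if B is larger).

A: H_s = arccos(−tan -2.2° · tan -14.4°) = 90.57°, so 2H_s/15 = 12.0760 h.
B: H_s = arccos(−tan -28.9° · tan 8.8°) = 85.10°, so 2H_s/15 = 11.3467 h.
A − B = 12.0760 − 11.3467 = 0.7293 h.

+0.73 h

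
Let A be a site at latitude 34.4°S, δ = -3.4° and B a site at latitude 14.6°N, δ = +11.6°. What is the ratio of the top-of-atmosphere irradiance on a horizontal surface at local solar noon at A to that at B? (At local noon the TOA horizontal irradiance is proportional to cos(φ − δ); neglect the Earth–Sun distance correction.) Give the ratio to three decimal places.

0.858

A: cos θ_z = cos(-34.4° − (-3.4°)) = 0.8572.
B: cos θ_z = cos(14.6° − (11.6°)) = 0.9986.
Ratio A/B = 0.8572 / 0.9986 = 0.8584.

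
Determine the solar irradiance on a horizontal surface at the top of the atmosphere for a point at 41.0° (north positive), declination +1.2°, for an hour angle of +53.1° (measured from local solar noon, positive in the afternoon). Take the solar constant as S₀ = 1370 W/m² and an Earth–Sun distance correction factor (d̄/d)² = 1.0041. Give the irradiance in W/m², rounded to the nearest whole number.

cos θ_z = sin φ sin δ + cos φ cos δ cos H = (0.6561)(0.0209) + (0.7547)(0.9998)(0.6004) = 0.4667.
Top-of-atmosphere irradiance = S₀ (d̄/d)² cos θ_z = 1370 × 1.0041 × 0.4667 = 642.00 W/m².

642 W/m²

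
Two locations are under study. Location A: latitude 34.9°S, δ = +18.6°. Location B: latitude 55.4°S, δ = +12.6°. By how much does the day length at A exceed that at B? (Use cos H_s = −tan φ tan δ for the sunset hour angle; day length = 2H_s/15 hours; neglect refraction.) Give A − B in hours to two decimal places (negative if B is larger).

+0.71 h

A: H_s = arccos(−tan -34.9° · tan 18.6°) = 76.42°, so 2H_s/15 = 10.1893 h.
B: H_s = arccos(−tan -55.4° · tan 12.6°) = 71.09°, so 2H_s/15 = 9.4787 h.
A − B = 10.1893 − 9.4787 = 0.7106 h.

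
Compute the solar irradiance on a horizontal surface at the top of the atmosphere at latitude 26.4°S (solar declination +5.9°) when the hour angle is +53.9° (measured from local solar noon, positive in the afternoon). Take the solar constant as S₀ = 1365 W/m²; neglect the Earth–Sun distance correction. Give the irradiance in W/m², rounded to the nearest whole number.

With φ = -26.4°, δ = 5.9°, H = 53.90°: sin φ sin δ = -0.0457, cos φ cos δ cos H = 0.5250, so cos θ_z = 0.4793.
Top-of-atmosphere irradiance = S₀ cos θ_z = 1365 × 0.4793 = 654.24 W/m².

654 W/m²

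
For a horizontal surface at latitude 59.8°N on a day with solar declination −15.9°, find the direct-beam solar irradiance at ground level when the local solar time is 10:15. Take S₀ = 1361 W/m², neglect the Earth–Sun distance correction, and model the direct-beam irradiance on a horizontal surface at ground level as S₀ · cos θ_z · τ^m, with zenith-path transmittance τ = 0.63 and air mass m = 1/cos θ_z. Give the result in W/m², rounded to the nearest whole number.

Hour angle H = 15° × (10.25 − 12) = -26.25°.
With φ = 59.8°, δ = -15.9°, H = -26.25°: sin φ sin δ = -0.2368, cos φ cos δ cos H = 0.4339, so cos θ_z = 0.1971.
Air mass m = 1/cos θ_z = 1/0.1971 = 5.074; τ^m = 0.63^5.074 = 0.0959.
Surface direct beam = 1361 × 0.1971 × 0.0959 = 25.73 W/m².

26 W/m²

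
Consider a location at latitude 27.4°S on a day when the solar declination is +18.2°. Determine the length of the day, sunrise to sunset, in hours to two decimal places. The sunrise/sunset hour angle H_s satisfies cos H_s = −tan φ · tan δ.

10.69 hours

−tan φ tan δ = −(-0.5184)(0.3288) = 0.1704; H_s = arccos(0.1704) = 80.19°.
Day length = 2 H_s / 15° h⁻¹ = 160.38° / 15 = 10.692 h.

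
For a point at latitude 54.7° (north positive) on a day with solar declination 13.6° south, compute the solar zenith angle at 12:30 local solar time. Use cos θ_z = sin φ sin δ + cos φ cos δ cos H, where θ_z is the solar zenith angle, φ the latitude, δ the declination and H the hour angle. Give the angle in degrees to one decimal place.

68.6°

Hour angle H = 15° × (12.5 − 12) = 7.50°.
cos θ_z = sin(54.7°) sin(-13.6°) + cos(54.7°) cos(-13.6°) cos(7.50°) = -0.1919 + 0.5569 = 0.3650.
θ_z = arccos(0.3650) = 68.59°.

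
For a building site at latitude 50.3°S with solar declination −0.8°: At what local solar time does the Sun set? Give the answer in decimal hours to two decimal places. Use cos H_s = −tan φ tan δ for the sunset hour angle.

The sunset hour angle satisfies cos H_s = −tan φ tan δ = -0.0168, giving H_s = 90.96°.
Sunset is at 12 + H_s/15 = 12 + 6.064 = 18.064 h local solar time.

18.06 h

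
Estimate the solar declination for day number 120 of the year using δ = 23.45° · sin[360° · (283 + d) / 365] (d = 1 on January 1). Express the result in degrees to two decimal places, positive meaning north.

+14.27°

360 × (283 + 120) / 365 = 397.479°; sin(397.479°) = 0.6085.
δ = 23.45 × 0.6085 = 14.269° ≈ +14.27°.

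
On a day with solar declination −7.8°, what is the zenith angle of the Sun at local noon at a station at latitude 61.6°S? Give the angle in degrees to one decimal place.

At local solar noon the hour angle is zero, so the zenith angle is |φ − δ| = |-61.6° − (-7.8°)| = 53.8°.

53.8°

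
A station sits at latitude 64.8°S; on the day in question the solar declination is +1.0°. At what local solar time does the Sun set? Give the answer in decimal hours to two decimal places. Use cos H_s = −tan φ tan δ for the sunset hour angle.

17.86 h

The sunset hour angle satisfies cos H_s = −tan φ tan δ = 0.0371, giving H_s = 87.87°.
Sunset is at 12 + H_s/15 = 12 + 5.858 = 17.858 h local solar time.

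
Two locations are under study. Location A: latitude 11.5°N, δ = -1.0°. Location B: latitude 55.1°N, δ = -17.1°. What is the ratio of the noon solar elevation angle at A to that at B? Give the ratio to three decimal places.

4.354

A: 90° − |11.5 − (-1.0)| = 77.50°.
B: 90° − |55.1 − (-17.1)| = 17.80°.
Ratio A/B = 77.5000 / 17.8000 = 4.3539.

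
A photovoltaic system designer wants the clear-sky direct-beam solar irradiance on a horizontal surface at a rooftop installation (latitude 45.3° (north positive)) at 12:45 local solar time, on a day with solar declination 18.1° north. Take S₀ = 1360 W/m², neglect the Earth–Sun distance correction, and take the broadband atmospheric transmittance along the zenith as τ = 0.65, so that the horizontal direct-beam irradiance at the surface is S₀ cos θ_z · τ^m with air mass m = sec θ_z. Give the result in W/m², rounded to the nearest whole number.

729 W/m²

Hour angle H = 15° × (12.75 − 12) = 11.25°.
cos θ_z = sin(45.3°) sin(18.1°) + cos(45.3°) cos(18.1°) cos(11.25°) = 0.2208 + 0.6557 = 0.8765.
Air mass m = 1/cos θ_z = 1/0.8765 = 1.141; τ^m = 0.65^1.141 = 0.6117.
Surface direct beam = 1360 × 0.8765 × 0.6117 = 729.17 W/m².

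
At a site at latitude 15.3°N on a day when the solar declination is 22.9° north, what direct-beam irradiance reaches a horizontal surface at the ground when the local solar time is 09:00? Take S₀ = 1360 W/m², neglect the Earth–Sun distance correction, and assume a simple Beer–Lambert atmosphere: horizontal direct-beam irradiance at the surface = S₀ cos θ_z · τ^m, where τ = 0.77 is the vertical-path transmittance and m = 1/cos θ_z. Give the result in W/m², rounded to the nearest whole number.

695 W/m²

Hour angle H = 15° × (9 − 12) = -45.00°.
With φ = 15.3°, δ = 22.9°, H = -45.00°: sin φ sin δ = 0.1027, cos φ cos δ cos H = 0.6283, so cos θ_z = 0.7310.
Air mass m = 1/cos θ_z = 1/0.7310 = 1.368; τ^m = 0.77^1.368 = 0.6994.
Surface direct beam = 1360 × 0.7310 × 0.6994 = 695.32 W/m².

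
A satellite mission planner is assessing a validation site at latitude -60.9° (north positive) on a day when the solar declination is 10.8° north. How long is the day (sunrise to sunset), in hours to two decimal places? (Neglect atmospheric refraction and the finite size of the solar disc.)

9.33 hours

−tan φ tan δ = −(-1.7966)(0.1908) = 0.3428; H_s = arccos(0.3428) = 69.95°.
Day length = 2 H_s / 15° h⁻¹ = 139.90° / 15 = 9.327 h.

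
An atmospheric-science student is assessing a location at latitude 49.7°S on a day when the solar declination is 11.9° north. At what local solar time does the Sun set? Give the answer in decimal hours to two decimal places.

17.04 h

The sunset hour angle satisfies cos H_s = −tan φ tan δ = 0.2485, giving H_s = 75.61°.
Sunset is at 12 + H_s/15 = 12 + 5.041 = 17.041 h local solar time.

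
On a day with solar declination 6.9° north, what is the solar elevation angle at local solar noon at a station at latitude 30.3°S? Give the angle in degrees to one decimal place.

At local solar noon the hour angle is zero, so the elevation is 90° − |φ − δ| = 90° − |-30.3° − (6.9°)| = 90° − 37.2° = 52.8°.

52.8°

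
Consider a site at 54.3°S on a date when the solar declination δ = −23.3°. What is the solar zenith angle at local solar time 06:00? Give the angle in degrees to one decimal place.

71.3°

Hour angle H = 15° × (6 − 12) = -90.00°.
With φ = -54.3°, δ = -23.3°, H = -90.00°: sin φ sin δ = 0.3212, cos φ cos δ cos H = 0.0000, so cos θ_z = 0.3212.
θ_z = arccos(0.3212) = 71.26°.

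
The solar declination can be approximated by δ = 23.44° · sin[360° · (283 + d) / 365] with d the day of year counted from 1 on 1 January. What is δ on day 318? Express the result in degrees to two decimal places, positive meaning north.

360 × (283 + 318) / 365 = 592.767°; sin(592.767°) = -0.7962.
δ = 23.44 × -0.7962 = -18.663° ≈ -18.66°.

-18.66°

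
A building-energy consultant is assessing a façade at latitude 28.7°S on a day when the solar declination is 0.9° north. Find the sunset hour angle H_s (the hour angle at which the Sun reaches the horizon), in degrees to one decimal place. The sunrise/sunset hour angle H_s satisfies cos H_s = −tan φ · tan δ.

−tan φ tan δ = −(-0.5475)(0.0157) = 0.0086; H_s = arccos(0.0086) = 89.51°.

89.5°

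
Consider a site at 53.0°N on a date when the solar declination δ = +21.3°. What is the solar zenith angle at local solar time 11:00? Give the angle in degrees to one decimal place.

33.7°

Hour angle H = 15° × (11 − 12) = -15.00°.
With φ = 53.0°, δ = 21.3°, H = -15.00°: sin φ sin δ = 0.2901, cos φ cos δ cos H = 0.5416, so cos θ_z = 0.8317.
θ_z = arccos(0.8317) = 33.73°.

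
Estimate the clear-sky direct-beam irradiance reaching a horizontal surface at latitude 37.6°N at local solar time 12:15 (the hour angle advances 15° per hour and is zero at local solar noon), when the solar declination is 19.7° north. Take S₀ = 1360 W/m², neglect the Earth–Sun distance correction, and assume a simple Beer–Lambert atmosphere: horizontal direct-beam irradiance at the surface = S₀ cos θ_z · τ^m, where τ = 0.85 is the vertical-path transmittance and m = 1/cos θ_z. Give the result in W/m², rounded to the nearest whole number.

Hour angle H = 15° × (12.25 − 12) = 3.75°.
With φ = 37.6°, δ = 19.7°, H = 3.75°: sin φ sin δ = 0.2057, cos φ cos δ cos H = 0.7443, so cos θ_z = 0.9500.
Air mass m = 1/cos θ_z = 1/0.9500 = 1.053; τ^m = 0.85^1.053 = 0.8427.
Surface direct beam = 1360 × 0.9500 × 0.8427 = 1088.77 W/m².

1089 W/m²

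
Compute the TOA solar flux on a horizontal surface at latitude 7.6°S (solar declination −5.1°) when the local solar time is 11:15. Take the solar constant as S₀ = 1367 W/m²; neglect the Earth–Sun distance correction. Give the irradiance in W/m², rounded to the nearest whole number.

Hour angle H = 15° × (11.25 − 12) = -11.25°.
cos θ_z = sin φ sin δ + cos φ cos δ cos H = (-0.1323)(-0.0889) + (0.9912)(0.9960)(0.9808) = 0.9800.
Top-of-atmosphere irradiance = S₀ cos θ_z = 1367 × 0.9800 = 1339.66 W/m².

1340 W/m²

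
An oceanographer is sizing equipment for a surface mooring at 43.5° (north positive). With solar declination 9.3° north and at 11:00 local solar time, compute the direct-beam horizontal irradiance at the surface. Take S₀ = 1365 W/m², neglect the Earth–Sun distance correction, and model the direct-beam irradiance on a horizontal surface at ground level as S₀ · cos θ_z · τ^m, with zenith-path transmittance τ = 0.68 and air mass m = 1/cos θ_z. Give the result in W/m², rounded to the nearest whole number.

Hour angle H = 15° × (11 − 12) = -15.00°.
cos θ_z = sin φ sin δ + cos φ cos δ cos H = (0.6884)(0.1616) + (0.7254)(0.9869)(0.9659) = 0.8027.
Air mass m = 1/cos θ_z = 1/0.8027 = 1.246; τ^m = 0.68^1.246 = 0.6185.
Surface direct beam = 1365 × 0.8027 × 0.6185 = 677.68 W/m².

678 W/m²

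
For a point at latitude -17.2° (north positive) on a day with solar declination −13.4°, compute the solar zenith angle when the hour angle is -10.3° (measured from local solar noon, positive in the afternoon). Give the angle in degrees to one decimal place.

10.6°

cos θ_z = sin(-17.2°) sin(-13.4°) + cos(-17.2°) cos(-13.4°) cos(-10.30°) = 0.0685 + 0.9143 = 0.9828.
θ_z = arccos(0.9828) = 10.64°.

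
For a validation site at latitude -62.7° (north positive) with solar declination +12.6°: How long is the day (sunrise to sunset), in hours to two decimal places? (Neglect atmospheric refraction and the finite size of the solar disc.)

8.58 hours

−tan φ tan δ = −(-1.9375)(0.2235) = 0.4330; H_s = arccos(0.4330) = 64.34°.
Day length = 2 H_s / 15° h⁻¹ = 128.68° / 15 = 8.579 h.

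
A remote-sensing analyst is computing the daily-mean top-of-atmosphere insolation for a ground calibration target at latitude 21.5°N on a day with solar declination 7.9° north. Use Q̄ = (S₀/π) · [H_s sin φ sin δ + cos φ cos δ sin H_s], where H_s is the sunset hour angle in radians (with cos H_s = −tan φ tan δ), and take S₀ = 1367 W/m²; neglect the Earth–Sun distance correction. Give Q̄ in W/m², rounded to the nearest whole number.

436 W/m²

The sunset hour angle satisfies cos H_s = −tan φ tan δ = -0.0547, giving H_s = 93.14°. In radians, H_s = 1.6256.
H_s sin φ sin δ = 1.6256 × 0.3665 × 0.1374 = 0.0819.
cos φ cos δ sin H_s = 0.9304 × 0.9905 × 0.9985 = 0.9202.
Q̄ = (1367/π) × (0.0819 + 0.9202) = 435.13 × 1.0021 = 436.04 W/m².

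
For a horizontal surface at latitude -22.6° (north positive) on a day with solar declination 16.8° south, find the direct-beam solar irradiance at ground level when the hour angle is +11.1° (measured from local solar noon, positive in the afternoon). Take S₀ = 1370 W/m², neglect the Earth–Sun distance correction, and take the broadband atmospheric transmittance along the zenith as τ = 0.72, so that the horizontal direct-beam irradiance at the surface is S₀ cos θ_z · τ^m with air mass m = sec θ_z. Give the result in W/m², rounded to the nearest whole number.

958 W/m²

With φ = -22.6°, δ = -16.8°, H = 11.10°: sin φ sin δ = 0.1111, cos φ cos δ cos H = 0.8673, so cos θ_z = 0.9784.
Air mass m = 1/cos θ_z = 1/0.9784 = 1.022; τ^m = 0.72^1.022 = 0.7148.
Surface direct beam = 1370 × 0.9784 × 0.7148 = 958.12 W/m².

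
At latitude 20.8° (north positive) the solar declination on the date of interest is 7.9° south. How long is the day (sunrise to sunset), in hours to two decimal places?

11.60 hours

cos H_s = −tan(20.8°) · tan(-7.9°) = 0.0527, so H_s = arccos(0.0527) = 86.98°.
Day length = 2 H_s / 15° h⁻¹ = 173.96° / 15 = 11.597 h.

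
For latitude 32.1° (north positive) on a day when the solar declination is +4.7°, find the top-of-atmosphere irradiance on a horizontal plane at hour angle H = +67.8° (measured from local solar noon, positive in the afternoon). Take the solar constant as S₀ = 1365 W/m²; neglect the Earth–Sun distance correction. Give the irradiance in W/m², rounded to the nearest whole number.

495 W/m²

cos θ_z = sin φ sin δ + cos φ cos δ cos H = (0.5314)(0.0819) + (0.8471)(0.9966)(0.3778) = 0.3625.
Top-of-atmosphere irradiance = S₀ cos θ_z = 1365 × 0.3625 = 494.81 W/m².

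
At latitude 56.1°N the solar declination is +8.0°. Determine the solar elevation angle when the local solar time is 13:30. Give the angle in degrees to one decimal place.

38.7°

Hour angle H = 15° × (13.5 − 12) = 22.50°.
With φ = 56.1°, δ = 8.0°, H = 22.50°: sin φ sin δ = 0.1155, cos φ cos δ cos H = 0.5103, so cos θ_z = 0.6258.
θ_z = arccos(0.6258) = 51.26°, so the elevation is 90° − 51.26° = 38.74°.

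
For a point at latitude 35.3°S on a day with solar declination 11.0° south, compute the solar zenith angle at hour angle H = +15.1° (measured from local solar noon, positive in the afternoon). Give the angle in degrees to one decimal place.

cos θ_z = sin(-35.3°) sin(-11.0°) + cos(-35.3°) cos(-11.0°) cos(15.10°) = 0.1103 + 0.7735 = 0.8838.
θ_z = arccos(0.8838) = 27.90°.

27.9°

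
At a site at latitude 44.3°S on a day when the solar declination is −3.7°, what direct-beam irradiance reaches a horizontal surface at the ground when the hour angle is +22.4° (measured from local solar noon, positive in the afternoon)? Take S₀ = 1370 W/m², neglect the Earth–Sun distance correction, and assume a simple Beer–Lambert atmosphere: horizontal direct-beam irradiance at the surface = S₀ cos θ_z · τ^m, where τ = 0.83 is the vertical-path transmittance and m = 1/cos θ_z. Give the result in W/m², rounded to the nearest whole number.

742 W/m²

cos θ_z = sin(-44.3°) sin(-3.7°) + cos(-44.3°) cos(-3.7°) cos(22.40°) = 0.0451 + 0.6603 = 0.7054.
Air mass m = 1/cos θ_z = 1/0.7054 = 1.418; τ^m = 0.83^1.418 = 0.7678.
Surface direct beam = 1370 × 0.7054 × 0.7678 = 742.00 W/m².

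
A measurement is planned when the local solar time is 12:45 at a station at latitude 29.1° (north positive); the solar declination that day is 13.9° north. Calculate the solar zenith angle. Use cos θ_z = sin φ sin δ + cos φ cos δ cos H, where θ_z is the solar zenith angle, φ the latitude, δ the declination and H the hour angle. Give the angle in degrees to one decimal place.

18.4°

Hour angle H = 15° × (12.75 − 12) = 11.25°.
cos θ_z = sin(29.1°) sin(13.9°) + cos(29.1°) cos(13.9°) cos(11.25°) = 0.1168 + 0.8319 = 0.9487.
θ_z = arccos(0.9487) = 18.43°.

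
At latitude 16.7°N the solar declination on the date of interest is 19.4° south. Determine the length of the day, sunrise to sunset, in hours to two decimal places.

11.19 hours

The sunset hour angle satisfies cos H_s = −tan φ tan δ = 0.1057, giving H_s = 83.93°.
Day length = 2 H_s / 15° h⁻¹ = 167.86° / 15 = 11.191 h.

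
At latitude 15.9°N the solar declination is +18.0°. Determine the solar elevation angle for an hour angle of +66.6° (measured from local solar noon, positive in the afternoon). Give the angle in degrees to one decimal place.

26.6°

cos θ_z = sin φ sin δ + cos φ cos δ cos H = (0.2740)(0.3090) + (0.9617)(0.9511)(0.3971) = 0.4479.
θ_z = arccos(0.4479) = 63.39°, so the elevation is 90° − 63.39° = 26.61°.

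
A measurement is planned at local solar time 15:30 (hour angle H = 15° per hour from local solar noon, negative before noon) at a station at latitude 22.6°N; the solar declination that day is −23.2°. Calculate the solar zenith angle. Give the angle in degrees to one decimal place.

68.6°

Hour angle H = 15° × (15.5 − 12) = 52.50°.
cos θ_z = sin(22.6°) sin(-23.2°) + cos(22.6°) cos(-23.2°) cos(52.50°) = -0.1514 + 0.5166 = 0.3652.
θ_z = arccos(0.3652) = 68.58°.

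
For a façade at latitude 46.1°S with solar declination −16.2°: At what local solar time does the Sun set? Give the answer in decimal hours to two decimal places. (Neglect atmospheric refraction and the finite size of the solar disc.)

The sunset hour angle satisfies cos H_s = −tan φ tan δ = -0.3019, giving H_s = 107.57°.
Sunset is at 12 + H_s/15 = 12 + 7.171 = 19.171 h local solar time.

19.17 h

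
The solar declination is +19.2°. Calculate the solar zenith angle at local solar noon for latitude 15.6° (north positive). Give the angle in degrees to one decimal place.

At local solar noon the hour angle is zero, so the zenith angle is |φ − δ| = |15.6° − (19.2°)| = 3.6°.

3.6°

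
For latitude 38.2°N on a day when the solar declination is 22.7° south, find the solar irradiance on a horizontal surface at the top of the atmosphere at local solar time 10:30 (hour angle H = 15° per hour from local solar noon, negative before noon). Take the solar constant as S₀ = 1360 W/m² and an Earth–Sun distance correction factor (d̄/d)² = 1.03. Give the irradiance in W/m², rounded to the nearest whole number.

604 W/m²

Hour angle H = 15° × (10.5 − 12) = -22.50°.
cos θ_z = sin φ sin δ + cos φ cos δ cos H = (0.6184)(-0.3859) + (0.7859)(0.9225)(0.9239) = 0.4312.
Top-of-atmosphere irradiance = S₀ (d̄/d)² cos θ_z = 1360 × 1.03 × 0.4312 = 604.02 W/m².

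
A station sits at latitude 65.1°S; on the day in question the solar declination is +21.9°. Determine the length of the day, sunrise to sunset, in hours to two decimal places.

4.00 hours

−tan φ tan δ = −(-2.1543)(0.4020) = 0.8660; H_s = arccos(0.8660) = 30.00°.
Day length = 2 H_s / 15° h⁻¹ = 60.00° / 15 = 4.000 h.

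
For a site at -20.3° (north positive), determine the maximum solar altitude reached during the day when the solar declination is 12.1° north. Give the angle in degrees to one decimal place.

57.6°

At local solar noon the hour angle is zero, so the elevation is 90° − |φ − δ| = 90° − |-20.3° − (12.1°)| = 90° − 32.4° = 57.6°.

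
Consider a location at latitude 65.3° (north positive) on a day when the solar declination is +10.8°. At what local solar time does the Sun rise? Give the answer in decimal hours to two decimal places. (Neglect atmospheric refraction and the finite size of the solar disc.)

4.37 h

cos H_s = −tan(65.3°) · tan(10.8°) = -0.4147, so H_s = arccos(-0.4147) = 114.50°.
Sunrise is at 12 − H_s/15 = 12 − 7.633 = 4.367 h local solar time.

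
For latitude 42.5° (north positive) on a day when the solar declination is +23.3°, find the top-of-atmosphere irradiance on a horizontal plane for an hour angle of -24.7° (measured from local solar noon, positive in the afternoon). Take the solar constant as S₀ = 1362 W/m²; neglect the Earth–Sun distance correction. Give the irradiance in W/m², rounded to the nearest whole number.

cos θ_z = sin(42.5°) sin(23.3°) + cos(42.5°) cos(23.3°) cos(-24.70°) = 0.2672 + 0.6152 = 0.8824.
Top-of-atmosphere irradiance = S₀ cos θ_z = 1362 × 0.8824 = 1201.83 W/m².

1202 W/m²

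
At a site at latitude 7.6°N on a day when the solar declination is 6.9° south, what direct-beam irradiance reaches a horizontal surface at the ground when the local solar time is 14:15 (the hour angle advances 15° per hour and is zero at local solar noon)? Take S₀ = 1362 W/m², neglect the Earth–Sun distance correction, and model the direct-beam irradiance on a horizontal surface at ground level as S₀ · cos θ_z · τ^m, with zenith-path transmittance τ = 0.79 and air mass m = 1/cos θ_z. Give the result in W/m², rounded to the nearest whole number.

815 W/m²

Hour angle H = 15° × (14.25 − 12) = 33.75°.
With φ = 7.6°, δ = -6.9°, H = 33.75°: sin φ sin δ = -0.0159, cos φ cos δ cos H = 0.8182, so cos θ_z = 0.8023.
Air mass m = 1/cos θ_z = 1/0.8023 = 1.246; τ^m = 0.79^1.246 = 0.7455.
Surface direct beam = 1362 × 0.8023 × 0.7455 = 814.63 W/m².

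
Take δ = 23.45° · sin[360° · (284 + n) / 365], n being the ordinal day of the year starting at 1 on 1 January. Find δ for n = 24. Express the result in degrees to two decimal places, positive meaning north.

360 × (284 + 24) / 365 = 303.781°; sin(303.781°) = -0.8312.
δ = 23.45 × -0.8312 = -19.492° ≈ -19.49°.

-19.49°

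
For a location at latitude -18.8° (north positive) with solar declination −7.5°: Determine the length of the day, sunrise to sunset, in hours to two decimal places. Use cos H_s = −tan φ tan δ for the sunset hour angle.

12.34 hours

cos H_s = −tan(-18.8°) · tan(-7.5°) = -0.0448, so H_s = arccos(-0.0448) = 92.57°.
Day length = 2 H_s / 15° h⁻¹ = 185.14° / 15 = 12.343 h.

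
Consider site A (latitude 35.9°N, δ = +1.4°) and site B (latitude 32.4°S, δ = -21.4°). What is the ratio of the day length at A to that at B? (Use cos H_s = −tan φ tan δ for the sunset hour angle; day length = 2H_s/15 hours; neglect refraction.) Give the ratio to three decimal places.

A: H_s = arccos(−tan 35.9° · tan 1.4°) = 91.01°, so 2H_s/15 = 12.1347 h.
B: H_s = arccos(−tan -32.4° · tan -21.4°) = 104.40°, so 2H_s/15 = 13.9200 h.
Ratio A/B = 12.1347 / 13.9200 = 0.8717.

0.872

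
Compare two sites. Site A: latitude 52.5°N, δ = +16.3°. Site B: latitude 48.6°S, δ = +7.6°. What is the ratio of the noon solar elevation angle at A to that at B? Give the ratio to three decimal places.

A: 90° − |52.5 − (16.3)| = 53.80°.
B: 90° − |-48.6 − (7.6)| = 33.80°.
Ratio A/B = 53.8000 / 33.8000 = 1.5917.

1.592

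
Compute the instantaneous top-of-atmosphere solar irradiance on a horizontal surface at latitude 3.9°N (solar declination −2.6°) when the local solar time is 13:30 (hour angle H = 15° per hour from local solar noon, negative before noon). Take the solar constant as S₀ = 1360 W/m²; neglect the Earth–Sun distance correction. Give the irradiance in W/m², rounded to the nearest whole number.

1248 W/m²

Hour angle H = 15° × (13.5 − 12) = 22.50°.
cos θ_z = sin φ sin δ + cos φ cos δ cos H = (0.0680)(-0.0454) + (0.9977)(0.9990)(0.9239) = 0.9178.
Top-of-atmosphere irradiance = S₀ cos θ_z = 1360 × 0.9178 = 1248.21 W/m².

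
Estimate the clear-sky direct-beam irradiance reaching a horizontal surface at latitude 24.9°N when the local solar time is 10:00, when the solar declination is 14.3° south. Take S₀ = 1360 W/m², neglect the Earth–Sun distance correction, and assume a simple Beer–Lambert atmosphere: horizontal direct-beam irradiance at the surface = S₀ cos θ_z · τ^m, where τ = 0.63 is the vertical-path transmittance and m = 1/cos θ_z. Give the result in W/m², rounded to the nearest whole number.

442 W/m²

Hour angle H = 15° × (10 − 12) = -30.00°.
cos θ_z = sin(24.9°) sin(-14.3°) + cos(24.9°) cos(-14.3°) cos(-30.00°) = -0.1040 + 0.7612 = 0.6572.
Air mass m = 1/cos θ_z = 1/0.6572 = 1.522; τ^m = 0.63^1.522 = 0.4950.
Surface direct beam = 1360 × 0.6572 × 0.4950 = 442.43 W/m².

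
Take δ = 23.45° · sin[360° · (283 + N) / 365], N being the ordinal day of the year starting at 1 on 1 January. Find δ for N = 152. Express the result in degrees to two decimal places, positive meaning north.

360 × (283 + 152) / 365 = 429.041°; sin(429.041°) = 0.9338.
δ = 23.45 × 0.9338 = 21.898° ≈ +21.90°.

+21.90°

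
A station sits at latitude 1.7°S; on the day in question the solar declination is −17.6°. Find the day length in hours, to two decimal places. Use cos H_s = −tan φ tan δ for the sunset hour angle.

12.07 hours

cos H_s = −tan(-1.7°) · tan(-17.6°) = -0.0094, so H_s = arccos(-0.0094) = 90.54°.
Day length = 2 H_s / 15° h⁻¹ = 181.08° / 15 = 12.072 h.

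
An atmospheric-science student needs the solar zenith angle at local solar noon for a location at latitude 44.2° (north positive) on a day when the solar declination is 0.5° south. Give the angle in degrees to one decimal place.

At local solar noon the hour angle is zero, so the zenith angle is |φ − δ| = |44.2° − (-0.5°)| = 44.7°.

44.7°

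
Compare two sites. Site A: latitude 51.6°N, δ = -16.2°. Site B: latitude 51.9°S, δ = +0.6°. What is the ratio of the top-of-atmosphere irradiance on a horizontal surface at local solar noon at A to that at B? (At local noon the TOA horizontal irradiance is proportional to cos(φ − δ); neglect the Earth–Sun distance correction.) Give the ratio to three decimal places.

0.621

A: cos θ_z = cos(51.6° − (-16.2°)) = 0.3778.
B: cos θ_z = cos(-51.9° − (0.6°)) = 0.6088.
Ratio A/B = 0.3778 / 0.6088 = 0.6206.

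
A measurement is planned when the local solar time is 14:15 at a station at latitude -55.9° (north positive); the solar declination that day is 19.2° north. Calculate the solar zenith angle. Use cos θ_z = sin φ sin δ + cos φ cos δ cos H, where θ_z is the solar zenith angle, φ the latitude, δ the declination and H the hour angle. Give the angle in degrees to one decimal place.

80.3°

Hour angle H = 15° × (14.25 − 12) = 33.75°.
cos θ_z = sin(-55.9°) sin(19.2°) + cos(-55.9°) cos(19.2°) cos(33.75°) = -0.2723 + 0.4402 = 0.1679.
θ_z = arccos(0.1679) = 80.33°.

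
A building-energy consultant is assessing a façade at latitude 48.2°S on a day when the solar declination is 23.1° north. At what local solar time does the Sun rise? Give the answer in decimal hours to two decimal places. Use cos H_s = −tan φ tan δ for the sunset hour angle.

cos H_s = −tan(-48.2°) · tan(23.1°) = 0.4771, so H_s = arccos(0.4771) = 61.50°.
Sunrise is at 12 − H_s/15 = 12 − 4.100 = 7.900 h local solar time.

7.90 h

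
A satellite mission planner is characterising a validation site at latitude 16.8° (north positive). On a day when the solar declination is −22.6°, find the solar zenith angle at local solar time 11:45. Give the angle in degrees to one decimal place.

Hour angle H = 15° × (11.75 − 12) = -3.75°.
With φ = 16.8°, δ = -22.6°, H = -3.75°: sin φ sin δ = -0.1111, cos φ cos δ cos H = 0.8819, so cos θ_z = 0.7708.
θ_z = arccos(0.7708) = 39.57°.

39.6°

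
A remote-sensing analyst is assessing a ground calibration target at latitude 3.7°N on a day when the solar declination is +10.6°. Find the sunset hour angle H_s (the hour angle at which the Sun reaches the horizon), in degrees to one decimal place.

−tan φ tan δ = −(0.0647)(0.1871) = -0.0121; H_s = arccos(-0.0121) = 90.69°.

90.7°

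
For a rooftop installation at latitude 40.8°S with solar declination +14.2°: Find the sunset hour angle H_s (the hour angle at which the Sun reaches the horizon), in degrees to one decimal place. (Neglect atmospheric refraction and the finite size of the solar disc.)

77.4°

The sunset hour angle satisfies cos H_s = −tan φ tan δ = 0.2184, giving H_s = 77.38°.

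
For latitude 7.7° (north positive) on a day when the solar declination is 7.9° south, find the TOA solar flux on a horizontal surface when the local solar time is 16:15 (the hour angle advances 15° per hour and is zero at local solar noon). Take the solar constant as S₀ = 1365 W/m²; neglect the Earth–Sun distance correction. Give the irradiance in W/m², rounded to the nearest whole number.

Hour angle H = 15° × (16.25 − 12) = 63.75°.
cos θ_z = sin(7.7°) sin(-7.9°) + cos(7.7°) cos(-7.9°) cos(63.75°) = -0.0184 + 0.4341 = 0.4157.
Top-of-atmosphere irradiance = S₀ cos θ_z = 1365 × 0.4157 = 567.43 W/m².

567 W/m²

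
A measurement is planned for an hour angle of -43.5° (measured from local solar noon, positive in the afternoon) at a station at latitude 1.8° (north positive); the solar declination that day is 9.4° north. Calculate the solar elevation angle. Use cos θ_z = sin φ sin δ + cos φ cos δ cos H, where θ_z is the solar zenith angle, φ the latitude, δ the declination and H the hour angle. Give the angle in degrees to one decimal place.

46.1°

With φ = 1.8°, δ = 9.4°, H = -43.50°: sin φ sin δ = 0.0051, cos φ cos δ cos H = 0.7153, so cos θ_z = 0.7204.
θ_z = arccos(0.7204) = 43.91°, so the elevation is 90° − 43.91° = 46.09°.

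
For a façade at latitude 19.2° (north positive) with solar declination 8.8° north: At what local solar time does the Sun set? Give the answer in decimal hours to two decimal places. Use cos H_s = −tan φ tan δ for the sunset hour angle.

The sunset hour angle satisfies cos H_s = −tan φ tan δ = -0.0539, giving H_s = 93.09°.
Sunset is at 12 + H_s/15 = 12 + 6.206 = 18.206 h local solar time.

18.21 h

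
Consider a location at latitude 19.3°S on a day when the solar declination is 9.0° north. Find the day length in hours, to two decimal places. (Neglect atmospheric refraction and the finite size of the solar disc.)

11.58 hours

cos H_s = −tan(-19.3°) · tan(9.0°) = 0.0555, so H_s = arccos(0.0555) = 86.82°.
Day length = 2 H_s / 15° h⁻¹ = 173.64° / 15 = 11.576 h.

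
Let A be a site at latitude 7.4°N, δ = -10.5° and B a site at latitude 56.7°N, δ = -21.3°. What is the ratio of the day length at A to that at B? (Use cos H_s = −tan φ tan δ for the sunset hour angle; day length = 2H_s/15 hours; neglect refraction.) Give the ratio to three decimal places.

A: H_s = arccos(−tan 7.4° · tan -10.5°) = 88.62°, so 2H_s/15 = 11.8160 h.
B: H_s = arccos(−tan 56.7° · tan -21.3°) = 53.59°, so 2H_s/15 = 7.1453 h.
Ratio A/B = 11.8160 / 7.1453 = 1.6537.

1.654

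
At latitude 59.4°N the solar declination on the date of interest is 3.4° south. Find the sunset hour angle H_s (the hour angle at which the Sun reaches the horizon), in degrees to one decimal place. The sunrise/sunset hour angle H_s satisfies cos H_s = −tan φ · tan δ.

−tan φ tan δ = −(1.6909)(-0.0594) = 0.1004; H_s = arccos(0.1004) = 84.24°.

84.2°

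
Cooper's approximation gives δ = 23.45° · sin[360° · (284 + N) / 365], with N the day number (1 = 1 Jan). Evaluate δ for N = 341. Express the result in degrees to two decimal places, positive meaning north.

-22.80°

360 × (284 + 341) / 365 = 616.438°; sin(616.438°) = -0.9721.
δ = 23.45 × -0.9721 = -22.796° ≈ -22.80°.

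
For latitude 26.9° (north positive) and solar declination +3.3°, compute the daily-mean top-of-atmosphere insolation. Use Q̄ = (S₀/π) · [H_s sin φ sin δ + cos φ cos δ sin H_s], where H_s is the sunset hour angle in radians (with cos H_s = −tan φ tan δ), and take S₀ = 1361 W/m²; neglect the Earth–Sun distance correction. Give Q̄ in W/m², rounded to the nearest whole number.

404 W/m²

The sunset hour angle satisfies cos H_s = −tan φ tan δ = -0.0293, giving H_s = 91.68°. In radians, H_s = 1.6001.
H_s sin φ sin δ = 1.6001 × 0.4524 × 0.0576 = 0.0417.
cos φ cos δ sin H_s = 0.8918 × 0.9983 × 0.9996 = 0.8899.
Q̄ = (1361/π) × (0.0417 + 0.8899) = 433.22 × 0.9316 = 403.59 W/m².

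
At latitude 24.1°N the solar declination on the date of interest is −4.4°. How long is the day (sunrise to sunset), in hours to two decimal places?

−tan φ tan δ = −(0.4473)(-0.0769) = 0.0344; H_s = arccos(0.0344) = 88.03°.
Day length = 2 H_s / 15° h⁻¹ = 176.06° / 15 = 11.737 h.

11.74 hours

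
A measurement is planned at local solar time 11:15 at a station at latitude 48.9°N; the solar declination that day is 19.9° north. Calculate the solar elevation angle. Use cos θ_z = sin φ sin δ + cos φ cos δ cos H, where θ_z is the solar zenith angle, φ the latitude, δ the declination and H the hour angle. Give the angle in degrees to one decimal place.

Hour angle H = 15° × (11.25 − 12) = -11.25°.
cos θ_z = sin φ sin δ + cos φ cos δ cos H = (0.7536)(0.3404) + (0.6574)(0.9403)(0.9808) = 0.8628.
θ_z = arccos(0.8628) = 30.37°, so the elevation is 90° − 30.37° = 59.63°.

59.6°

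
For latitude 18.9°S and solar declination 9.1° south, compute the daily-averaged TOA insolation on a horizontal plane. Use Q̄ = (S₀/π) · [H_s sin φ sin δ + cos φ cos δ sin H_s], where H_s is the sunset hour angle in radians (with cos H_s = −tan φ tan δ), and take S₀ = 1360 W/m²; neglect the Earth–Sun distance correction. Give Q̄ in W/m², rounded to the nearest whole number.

The sunset hour angle satisfies cos H_s = −tan φ tan δ = -0.0548, giving H_s = 93.14°. In radians, H_s = 1.6256.
H_s sin φ sin δ = 1.6256 × -0.3239 × -0.1582 = 0.0833.
cos φ cos δ sin H_s = 0.9461 × 0.9874 × 0.9985 = 0.9328.
Q̄ = (1360/π) × (0.0833 + 0.9328) = 432.90 × 1.0161 = 439.87 W/m².

440 W/m²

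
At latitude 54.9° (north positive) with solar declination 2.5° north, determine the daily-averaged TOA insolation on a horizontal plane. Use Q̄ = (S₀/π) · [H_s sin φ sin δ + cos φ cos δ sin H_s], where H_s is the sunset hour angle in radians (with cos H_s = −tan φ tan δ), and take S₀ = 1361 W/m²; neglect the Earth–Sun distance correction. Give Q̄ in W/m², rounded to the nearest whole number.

cos H_s = −tan(54.9°) · tan(2.5°) = -0.0621, so H_s = arccos(-0.0621) = 93.56°. In radians, H_s = 1.6329.
H_s sin φ sin δ = 1.6329 × 0.8181 × 0.0436 = 0.0582.
cos φ cos δ sin H_s = 0.5750 × 0.9990 × 0.9981 = 0.5733.
Q̄ = (1361/π) × (0.0582 + 0.5733) = 433.22 × 0.6315 = 273.58 W/m².

274 W/m²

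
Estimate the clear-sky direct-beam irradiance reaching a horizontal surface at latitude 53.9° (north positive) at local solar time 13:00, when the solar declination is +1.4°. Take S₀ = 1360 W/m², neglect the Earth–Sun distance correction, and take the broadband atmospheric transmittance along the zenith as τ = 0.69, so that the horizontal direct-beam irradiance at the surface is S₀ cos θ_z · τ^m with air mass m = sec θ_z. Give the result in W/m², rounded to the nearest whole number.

Hour angle H = 15° × (13 − 12) = 15.00°.
cos θ_z = sin(53.9°) sin(1.4°) + cos(53.9°) cos(1.4°) cos(15.00°) = 0.0197 + 0.5690 = 0.5887.
Air mass m = 1/cos θ_z = 1/0.5887 = 1.699; τ^m = 0.69^1.699 = 0.5324.
Surface direct beam = 1360 × 0.5887 × 0.5324 = 426.26 W/m².

426 W/m²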